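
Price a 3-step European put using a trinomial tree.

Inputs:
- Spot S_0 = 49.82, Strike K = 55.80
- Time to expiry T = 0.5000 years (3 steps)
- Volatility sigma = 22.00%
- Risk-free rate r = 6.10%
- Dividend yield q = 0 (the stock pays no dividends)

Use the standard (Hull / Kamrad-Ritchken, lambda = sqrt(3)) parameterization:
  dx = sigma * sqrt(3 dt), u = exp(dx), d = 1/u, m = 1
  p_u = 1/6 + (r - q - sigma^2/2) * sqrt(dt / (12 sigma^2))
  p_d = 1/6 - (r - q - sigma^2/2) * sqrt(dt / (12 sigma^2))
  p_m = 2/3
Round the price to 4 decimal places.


dt = T/N = 0.166667; dx = sigma*sqrt(3*dt) = 0.155563
u = exp(dx) = 1.168316; d = 1/u = 0.855933
p_u = 0.186380, p_m = 0.666667, p_d = 0.146953
Discount per step: exp(-r*dt) = 0.989885
Stock lattice S(k, j) with j the centered position index:
  k=0: S(0,+0) = 49.8200
  k=1: S(1,-1) = 42.6426; S(1,+0) = 49.8200; S(1,+1) = 58.2055
  k=2: S(2,-2) = 36.4992; S(2,-1) = 42.6426; S(2,+0) = 49.8200; S(2,+1) = 58.2055; S(2,+2) = 68.0024
  k=3: S(3,-3) = 31.2408; S(3,-2) = 36.4992; S(3,-1) = 42.6426; S(3,+0) = 49.8200; S(3,+1) = 58.2055; S(3,+2) = 68.0024; S(3,+3) = 79.4483
Terminal payoffs V(N, j) = max(K - S_T, 0):
  V(3,-3) = 24.559166; V(3,-2) = 19.300830; V(3,-1) = 13.157431; V(3,+0) = 5.980000; V(3,+1) = 0.000000; V(3,+2) = 0.000000; V(3,+3) = 0.000000
Backward induction: V(k, j) = exp(-r*dt) * [p_u * V(k+1, j+1) + p_m * V(k+1, j) + p_d * V(k+1, j-1)]
  V(2,-2) = exp(-r*dt) * [p_u*13.157431 + p_m*19.300830 + p_d*24.559166] = 18.737088
  V(2,-1) = exp(-r*dt) * [p_u*5.980000 + p_m*13.157431 + p_d*19.300830] = 12.593805
  V(2,+0) = exp(-r*dt) * [p_u*0.000000 + p_m*5.980000 + p_d*13.157431] = 5.860312
  V(2,+1) = exp(-r*dt) * [p_u*0.000000 + p_m*0.000000 + p_d*5.980000] = 0.869892
  V(2,+2) = exp(-r*dt) * [p_u*0.000000 + p_m*0.000000 + p_d*0.000000] = 0.000000
  V(1,-1) = exp(-r*dt) * [p_u*5.860312 + p_m*12.593805 + p_d*18.737088] = 12.117768
  V(1,+0) = exp(-r*dt) * [p_u*0.869892 + p_m*5.860312 + p_d*12.593805] = 5.859829
  V(1,+1) = exp(-r*dt) * [p_u*0.000000 + p_m*0.869892 + p_d*5.860312] = 1.426544
  V(0,+0) = exp(-r*dt) * [p_u*1.426544 + p_m*5.859829 + p_d*12.117768] = 5.892961

Answer: Price = V(0,0) = 5.8930


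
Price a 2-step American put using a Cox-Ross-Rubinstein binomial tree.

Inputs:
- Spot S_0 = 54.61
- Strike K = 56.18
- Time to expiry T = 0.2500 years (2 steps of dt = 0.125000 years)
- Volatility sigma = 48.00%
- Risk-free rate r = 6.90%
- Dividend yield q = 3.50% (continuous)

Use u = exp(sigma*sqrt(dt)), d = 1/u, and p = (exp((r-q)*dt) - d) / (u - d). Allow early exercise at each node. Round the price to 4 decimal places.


Answer: Price = V(0,0) = 5.6866

Derivation:
dt = T/N = 0.125000
u = exp(sigma*sqrt(dt)) = 1.184956; d = 1/u = 0.843913
p = (exp((r-q)*dt) - d) / (u - d) = 0.470163
Discount per step: exp(-r*dt) = 0.991412
Stock lattice S(k, i) with i counting down-moves:
  k=0: S(0,0) = 54.6100
  k=1: S(1,0) = 64.7104; S(1,1) = 46.0861
  k=2: S(2,0) = 76.6790; S(2,1) = 54.6100; S(2,2) = 38.8927
Terminal payoffs V(N, i) = max(K - S_T, 0):
  V(2,0) = 0.000000; V(2,1) = 1.570000; V(2,2) = 17.287332
Backward induction: V(k, i) = exp(-r*dt) * [p * V(k+1, i) + (1-p) * V(k+1, i+1)]; then take max(V_cont, immediate exercise) for American.
  V(1,0) = exp(-r*dt) * [p*0.000000 + (1-p)*1.570000] = 0.824700; exercise = 0.000000; V(1,0) = max -> 0.824700
  V(1,1) = exp(-r*dt) * [p*1.570000 + (1-p)*17.287332] = 9.812617; exercise = 10.093900; V(1,1) = max -> 10.093900
  V(0,0) = exp(-r*dt) * [p*0.824700 + (1-p)*10.093900] = 5.686602; exercise = 1.570000; V(0,0) = max -> 5.686602


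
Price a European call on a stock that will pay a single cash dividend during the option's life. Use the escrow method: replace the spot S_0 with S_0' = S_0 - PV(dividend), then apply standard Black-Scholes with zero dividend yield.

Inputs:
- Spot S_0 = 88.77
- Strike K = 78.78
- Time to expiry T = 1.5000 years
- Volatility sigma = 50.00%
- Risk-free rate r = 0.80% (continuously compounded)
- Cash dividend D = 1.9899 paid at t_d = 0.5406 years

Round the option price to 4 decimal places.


PV(D) = D * exp(-r * t_d) = 1.9899 * 0.99568454 = 1.98131266
S_0' = S_0 - PV(D) = 88.7700 - 1.98131266 = 86.78868734
d1 = (ln(S_0'/K) + (r + sigma^2/2)*T) / (sigma*sqrt(T)) = 0.48388384
d2 = d1 - sigma*sqrt(T) = -0.12848860
exp(-rT) = 0.98807171
N(d1) = 0.68576585; N(d2) = 0.44888116
C = S_0' * N(d1) - K * exp(-rT) * N(d2) = 86.78868734 * 0.68576585 - 78.7800 * 0.98807171 * 0.44888116 = 24.5757

Answer: Price = 24.5757


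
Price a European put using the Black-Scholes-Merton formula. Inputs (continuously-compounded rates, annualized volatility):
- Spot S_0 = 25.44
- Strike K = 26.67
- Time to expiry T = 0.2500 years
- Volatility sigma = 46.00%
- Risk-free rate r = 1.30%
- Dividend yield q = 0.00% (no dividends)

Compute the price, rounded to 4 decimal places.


Answer: Price = 2.9964

Derivation:
d1 = (ln(S/K) + (r - q + 0.5*sigma^2) * T) / (sigma * sqrt(T)) = -0.07615913
d2 = d1 - sigma * sqrt(T) = -0.30615913
exp(-rT) = 0.99675528; exp(-qT) = 1.00000000
P = K * exp(-rT) * N(-d2) - S_0 * exp(-qT) * N(-d1)
N(-d1) = 0.53035375; N(-d2) = 0.62025826
P = 26.6700 * 0.99675528 * 0.62025826 - 25.4400 * 1.00000000 * 0.53035375 = 2.9964


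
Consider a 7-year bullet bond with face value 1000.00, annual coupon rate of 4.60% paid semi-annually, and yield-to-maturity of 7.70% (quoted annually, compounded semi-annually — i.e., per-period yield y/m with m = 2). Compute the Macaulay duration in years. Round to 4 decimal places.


Answer: Macaulay duration = 5.9547 years

Derivation:
Coupon per period c = face * coupon_rate / m = 23.000000
Periods per year m = 2; per-period yield y/m = 0.038500
Number of cashflows N = 14
Cashflows (t years, CF_t, discount factor 1/(1+y/m)^(m*t), PV):
  t = 0.5000: CF_t = 23.000000, DF = 0.962927, PV = 22.147328
  t = 1.0000: CF_t = 23.000000, DF = 0.927229, PV = 21.326267
  t = 1.5000: CF_t = 23.000000, DF = 0.892854, PV = 20.535644
  t = 2.0000: CF_t = 23.000000, DF = 0.859754, PV = 19.774333
  t = 2.5000: CF_t = 23.000000, DF = 0.827880, PV = 19.041245
  t = 3.0000: CF_t = 23.000000, DF = 0.797188, PV = 18.335334
  t = 3.5000: CF_t = 23.000000, DF = 0.767635, PV = 17.655594
  t = 4.0000: CF_t = 23.000000, DF = 0.739176, PV = 17.001053
  t = 4.5000: CF_t = 23.000000, DF = 0.711773, PV = 16.370778
  t = 5.0000: CF_t = 23.000000, DF = 0.685386, PV = 15.763869
  t = 5.5000: CF_t = 23.000000, DF = 0.659977, PV = 15.179460
  t = 6.0000: CF_t = 23.000000, DF = 0.635509, PV = 14.616717
  t = 6.5000: CF_t = 23.000000, DF = 0.611949, PV = 14.074835
  t = 7.0000: CF_t = 1023.000000, DF = 0.589263, PV = 602.815793
Price P = sum_t PV_t = 834.638250
Macaulay numerator sum_t t * PV_t:
  t * PV_t at t = 0.5000: 11.073664
  t * PV_t at t = 1.0000: 21.326267
  t * PV_t at t = 1.5000: 30.803466
  t * PV_t at t = 2.0000: 39.548665
  t * PV_t at t = 2.5000: 47.603111
  t * PV_t at t = 3.0000: 55.006003
  t * PV_t at t = 3.5000: 61.794579
  t * PV_t at t = 4.0000: 68.004213
  t * PV_t at t = 4.5000: 73.668503
  t * PV_t at t = 5.0000: 78.819347
  t * PV_t at t = 5.5000: 83.487031
  t * PV_t at t = 6.0000: 87.700299
  t * PV_t at t = 6.5000: 91.486430
  t * PV_t at t = 7.0000: 4219.710549
Macaulay duration D = (sum_t t * PV_t) / P = 4970.032126 / 834.638250 = 5.954714


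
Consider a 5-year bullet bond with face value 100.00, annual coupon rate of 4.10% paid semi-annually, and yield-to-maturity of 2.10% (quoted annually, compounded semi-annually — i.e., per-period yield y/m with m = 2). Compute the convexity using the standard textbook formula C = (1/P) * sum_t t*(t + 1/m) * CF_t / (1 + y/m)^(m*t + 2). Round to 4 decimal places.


Coupon per period c = face * coupon_rate / m = 2.050000
Periods per year m = 2; per-period yield y/m = 0.010500
Number of cashflows N = 10
Cashflows (t years, CF_t, discount factor 1/(1+y/m)^(m*t), PV):
  t = 0.5000: CF_t = 2.050000, DF = 0.989609, PV = 2.028699
  t = 1.0000: CF_t = 2.050000, DF = 0.979326, PV = 2.007619
  t = 1.5000: CF_t = 2.050000, DF = 0.969150, PV = 1.986758
  t = 2.0000: CF_t = 2.050000, DF = 0.959080, PV = 1.966114
  t = 2.5000: CF_t = 2.050000, DF = 0.949114, PV = 1.945684
  t = 3.0000: CF_t = 2.050000, DF = 0.939252, PV = 1.925466
  t = 3.5000: CF_t = 2.050000, DF = 0.929492, PV = 1.905459
  t = 4.0000: CF_t = 2.050000, DF = 0.919834, PV = 1.885660
  t = 4.5000: CF_t = 2.050000, DF = 0.910276, PV = 1.866066
  t = 5.0000: CF_t = 102.050000, DF = 0.900818, PV = 91.928427
Price P = sum_t PV_t = 109.445951
Convexity numerator sum_t t*(t + 1/m) * CF_t / (1+y/m)^(m*t + 2):
  t = 0.5000: term = 0.993379
  t = 1.0000: term = 2.949170
  t = 1.5000: term = 5.837052
  t = 2.0000: term = 9.627332
  t = 2.5000: term = 14.290943
  t = 3.0000: term = 19.799427
  t = 3.5000: term = 26.124924
  t = 4.0000: term = 33.240166
  t = 4.5000: term = 41.118464
  t = 5.0000: term = 2475.767677
Convexity = (1/P) * sum = 2629.748535 / 109.445951 = 24.027828

Answer: Convexity = 24.0278


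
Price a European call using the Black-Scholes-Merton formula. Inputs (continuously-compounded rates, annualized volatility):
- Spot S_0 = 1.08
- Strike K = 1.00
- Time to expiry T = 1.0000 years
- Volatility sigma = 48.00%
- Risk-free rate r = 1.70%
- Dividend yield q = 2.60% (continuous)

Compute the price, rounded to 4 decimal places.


Answer: Price = 0.2295

Derivation:
d1 = (ln(S/K) + (r - q + 0.5*sigma^2) * T) / (sigma * sqrt(T)) = 0.38158550
d2 = d1 - sigma * sqrt(T) = -0.09841450
exp(-rT) = 0.98314368; exp(-qT) = 0.97433509
C = S_0 * exp(-qT) * N(d1) - K * exp(-rT) * N(d2)
N(d1) = 0.64861558; N(d2) = 0.46080158
C = 1.0800 * 0.97433509 * 0.64861558 - 1.0000 * 0.98314368 * 0.46080158 = 0.2295


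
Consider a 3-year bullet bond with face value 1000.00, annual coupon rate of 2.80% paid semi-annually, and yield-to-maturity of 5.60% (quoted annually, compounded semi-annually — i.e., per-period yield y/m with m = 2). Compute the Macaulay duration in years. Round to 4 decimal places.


Coupon per period c = face * coupon_rate / m = 14.000000
Periods per year m = 2; per-period yield y/m = 0.028000
Number of cashflows N = 6
Cashflows (t years, CF_t, discount factor 1/(1+y/m)^(m*t), PV):
  t = 0.5000: CF_t = 14.000000, DF = 0.972763, PV = 13.618677
  t = 1.0000: CF_t = 14.000000, DF = 0.946267, PV = 13.247740
  t = 1.5000: CF_t = 14.000000, DF = 0.920493, PV = 12.886907
  t = 2.0000: CF_t = 14.000000, DF = 0.895422, PV = 12.535902
  t = 2.5000: CF_t = 14.000000, DF = 0.871033, PV = 12.194457
  t = 3.0000: CF_t = 1014.000000, DF = 0.847308, PV = 859.170322
Price P = sum_t PV_t = 923.654005
Macaulay numerator sum_t t * PV_t:
  t * PV_t at t = 0.5000: 6.809339
  t * PV_t at t = 1.0000: 13.247740
  t * PV_t at t = 1.5000: 19.330360
  t * PV_t at t = 2.0000: 25.071803
  t * PV_t at t = 2.5000: 30.486142
  t * PV_t at t = 3.0000: 2577.510967
Macaulay duration D = (sum_t t * PV_t) / P = 2672.456351 / 923.654005 = 2.893352

Answer: Macaulay duration = 2.8934 years


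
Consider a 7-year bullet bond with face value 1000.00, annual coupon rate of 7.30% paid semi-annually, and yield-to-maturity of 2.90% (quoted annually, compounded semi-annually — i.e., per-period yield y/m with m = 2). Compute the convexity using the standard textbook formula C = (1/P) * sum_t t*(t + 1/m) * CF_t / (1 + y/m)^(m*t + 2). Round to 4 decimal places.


Coupon per period c = face * coupon_rate / m = 36.500000
Periods per year m = 2; per-period yield y/m = 0.014500
Number of cashflows N = 14
Cashflows (t years, CF_t, discount factor 1/(1+y/m)^(m*t), PV):
  t = 0.5000: CF_t = 36.500000, DF = 0.985707, PV = 35.978314
  t = 1.0000: CF_t = 36.500000, DF = 0.971619, PV = 35.464085
  t = 1.5000: CF_t = 36.500000, DF = 0.957732, PV = 34.957206
  t = 2.0000: CF_t = 36.500000, DF = 0.944043, PV = 34.457571
  t = 2.5000: CF_t = 36.500000, DF = 0.930550, PV = 33.965077
  t = 3.0000: CF_t = 36.500000, DF = 0.917250, PV = 33.479623
  t = 3.5000: CF_t = 36.500000, DF = 0.904140, PV = 33.001107
  t = 4.0000: CF_t = 36.500000, DF = 0.891217, PV = 32.529430
  t = 4.5000: CF_t = 36.500000, DF = 0.878479, PV = 32.064495
  t = 5.0000: CF_t = 36.500000, DF = 0.865923, PV = 31.606205
  t = 5.5000: CF_t = 36.500000, DF = 0.853547, PV = 31.154465
  t = 6.0000: CF_t = 36.500000, DF = 0.841347, PV = 30.709182
  t = 6.5000: CF_t = 36.500000, DF = 0.829322, PV = 30.270263
  t = 7.0000: CF_t = 1036.500000, DF = 0.817469, PV = 847.306596
Price P = sum_t PV_t = 1276.943619
Convexity numerator sum_t t*(t + 1/m) * CF_t / (1+y/m)^(m*t + 2):
  t = 0.5000: term = 17.478603
  t = 1.0000: term = 51.686356
  t = 1.5000: term = 101.895232
  t = 2.0000: term = 167.398114
  t = 2.5000: term = 247.508301
  t = 3.0000: term = 341.559015
  t = 3.5000: term = 448.902928
  t = 4.0000: term = 568.911688
  t = 4.5000: term = 700.975465
  t = 5.0000: term = 844.502504
  t = 5.5000: term = 998.918684
  t = 6.0000: term = 1163.667091
  t = 6.5000: term = 1338.207596
  t = 7.0000: term = 43221.097235
Convexity = (1/P) * sum = 50212.708811 / 1276.943619 = 39.322573

Answer: Convexity = 39.3226


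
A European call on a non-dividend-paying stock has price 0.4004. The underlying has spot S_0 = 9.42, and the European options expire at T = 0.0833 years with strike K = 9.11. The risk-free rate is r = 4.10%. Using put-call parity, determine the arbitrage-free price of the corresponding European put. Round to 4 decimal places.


Put-call parity: C - P = S_0 * exp(-qT) - K * exp(-rT).
S_0 * exp(-qT) = 9.4200 * 1.00000000 = 9.42000000
K * exp(-rT) = 9.1100 * 0.99659053 = 9.07893969
P = C - S*exp(-qT) + K*exp(-rT)
P = 0.4004 - 9.42000000 + 9.07893969 = 0.0593

Answer: Put price = 0.0593


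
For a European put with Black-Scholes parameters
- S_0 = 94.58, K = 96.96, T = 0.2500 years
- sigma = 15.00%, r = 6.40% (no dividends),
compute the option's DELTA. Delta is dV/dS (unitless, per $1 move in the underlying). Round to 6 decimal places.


Answer: Delta = -0.532093

Derivation:
d1 = -0.0805331347; d2 = -0.1555331347
phi(d1) = 0.3976506885; exp(-qT) = 1.0000000000; exp(-rT) = 0.9841273201
N(-d1) = 0.5320933780
Delta = -exp(-qT) * N(-d1) = -1.0000000000 * 0.5320933780 = -0.532093


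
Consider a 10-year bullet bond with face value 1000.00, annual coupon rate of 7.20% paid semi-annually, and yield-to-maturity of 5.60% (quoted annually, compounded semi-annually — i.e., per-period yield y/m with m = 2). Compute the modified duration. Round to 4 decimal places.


Coupon per period c = face * coupon_rate / m = 36.000000
Periods per year m = 2; per-period yield y/m = 0.028000
Number of cashflows N = 20
Cashflows (t years, CF_t, discount factor 1/(1+y/m)^(m*t), PV):
  t = 0.5000: CF_t = 36.000000, DF = 0.972763, PV = 35.019455
  t = 1.0000: CF_t = 36.000000, DF = 0.946267, PV = 34.065618
  t = 1.5000: CF_t = 36.000000, DF = 0.920493, PV = 33.137761
  t = 2.0000: CF_t = 36.000000, DF = 0.895422, PV = 32.235176
  t = 2.5000: CF_t = 36.000000, DF = 0.871033, PV = 31.357175
  t = 3.0000: CF_t = 36.000000, DF = 0.847308, PV = 30.503088
  t = 3.5000: CF_t = 36.000000, DF = 0.824230, PV = 29.672265
  t = 4.0000: CF_t = 36.000000, DF = 0.801780, PV = 28.864071
  t = 4.5000: CF_t = 36.000000, DF = 0.779941, PV = 28.077890
  t = 5.0000: CF_t = 36.000000, DF = 0.758698, PV = 27.313123
  t = 5.5000: CF_t = 36.000000, DF = 0.738033, PV = 26.569185
  t = 6.0000: CF_t = 36.000000, DF = 0.717931, PV = 25.845511
  t = 6.5000: CF_t = 36.000000, DF = 0.698376, PV = 25.141548
  t = 7.0000: CF_t = 36.000000, DF = 0.679354, PV = 24.456759
  t = 7.5000: CF_t = 36.000000, DF = 0.660851, PV = 23.790621
  t = 8.0000: CF_t = 36.000000, DF = 0.642851, PV = 23.142628
  t = 8.5000: CF_t = 36.000000, DF = 0.625341, PV = 22.512284
  t = 9.0000: CF_t = 36.000000, DF = 0.608309, PV = 21.899109
  t = 9.5000: CF_t = 36.000000, DF = 0.591740, PV = 21.302635
  t = 10.0000: CF_t = 1036.000000, DF = 0.575622, PV = 596.344835
Price P = sum_t PV_t = 1121.250735
First compute Macaulay numerator sum_t t * PV_t:
  t * PV_t at t = 0.5000: 17.509728
  t * PV_t at t = 1.0000: 34.065618
  t * PV_t at t = 1.5000: 49.706641
  t * PV_t at t = 2.0000: 64.470351
  t * PV_t at t = 2.5000: 78.392937
  t * PV_t at t = 3.0000: 91.509265
  t * PV_t at t = 3.5000: 103.852927
  t * PV_t at t = 4.0000: 115.456284
  t * PV_t at t = 4.5000: 126.350505
  t * PV_t at t = 5.0000: 136.565613
  t * PV_t at t = 5.5000: 146.130520
  t * PV_t at t = 6.0000: 155.073067
  t * PV_t at t = 6.5000: 163.420060
  t * PV_t at t = 7.0000: 171.197310
  t * PV_t at t = 7.5000: 178.429658
  t * PV_t at t = 8.0000: 185.141020
  t * PV_t at t = 8.5000: 191.354411
  t * PV_t at t = 9.0000: 197.091977
  t * PV_t at t = 9.5000: 202.375031
  t * PV_t at t = 10.0000: 5963.448351
Macaulay duration D = 8371.541275 / 1121.250735 = 7.466253
Modified duration = D / (1 + y/m) = 7.466253 / (1 + 0.028000) = 7.262892

Answer: Modified duration = 7.2629


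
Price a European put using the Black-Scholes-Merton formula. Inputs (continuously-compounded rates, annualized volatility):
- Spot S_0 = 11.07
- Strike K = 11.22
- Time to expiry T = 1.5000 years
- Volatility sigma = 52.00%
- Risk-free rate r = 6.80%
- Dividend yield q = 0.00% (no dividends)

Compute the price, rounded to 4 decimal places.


Answer: Price = 2.2043

Derivation:
d1 = (ln(S/K) + (r - q + 0.5*sigma^2) * T) / (sigma * sqrt(T)) = 0.45745924
d2 = d1 - sigma * sqrt(T) = -0.17940809
exp(-rT) = 0.90302955; exp(-qT) = 1.00000000
P = K * exp(-rT) * N(-d2) - S_0 * exp(-qT) * N(-d1)
N(-d1) = 0.32367050; N(-d2) = 0.57119136
P = 11.2200 * 0.90302955 * 0.57119136 - 11.0700 * 1.00000000 * 0.32367050 = 2.2043


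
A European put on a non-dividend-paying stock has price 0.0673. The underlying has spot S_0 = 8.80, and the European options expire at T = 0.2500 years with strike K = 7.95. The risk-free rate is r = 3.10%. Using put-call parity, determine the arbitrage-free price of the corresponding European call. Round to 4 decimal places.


Put-call parity: C - P = S_0 * exp(-qT) - K * exp(-rT).
S_0 * exp(-qT) = 8.8000 * 1.00000000 = 8.80000000
K * exp(-rT) = 7.9500 * 0.99227995 = 7.88862563
C = P + S*exp(-qT) - K*exp(-rT)
C = 0.0673 + 8.80000000 - 7.88862563 = 0.9787

Answer: Call price = 0.9787


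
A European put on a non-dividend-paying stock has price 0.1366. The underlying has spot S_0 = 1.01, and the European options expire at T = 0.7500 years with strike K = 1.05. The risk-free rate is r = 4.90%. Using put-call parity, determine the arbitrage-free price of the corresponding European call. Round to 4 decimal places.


Answer: Call price = 0.1345

Derivation:
Put-call parity: C - P = S_0 * exp(-qT) - K * exp(-rT).
S_0 * exp(-qT) = 1.0100 * 1.00000000 = 1.01000000
K * exp(-rT) = 1.0500 * 0.96391708 = 1.01211294
C = P + S*exp(-qT) - K*exp(-rT)
C = 0.1366 + 1.01000000 - 1.01211294 = 0.1345


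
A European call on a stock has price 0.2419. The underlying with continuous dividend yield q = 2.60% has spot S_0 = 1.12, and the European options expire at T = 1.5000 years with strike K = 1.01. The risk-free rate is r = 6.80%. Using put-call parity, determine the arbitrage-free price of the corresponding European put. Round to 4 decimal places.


Answer: Put price = 0.0768

Derivation:
Put-call parity: C - P = S_0 * exp(-qT) - K * exp(-rT).
S_0 * exp(-qT) = 1.1200 * 0.96175071 = 1.07716079
K * exp(-rT) = 1.0100 * 0.90302955 = 0.91205985
P = C - S*exp(-qT) + K*exp(-rT)
P = 0.2419 - 1.07716079 + 0.91205985 = 0.0768


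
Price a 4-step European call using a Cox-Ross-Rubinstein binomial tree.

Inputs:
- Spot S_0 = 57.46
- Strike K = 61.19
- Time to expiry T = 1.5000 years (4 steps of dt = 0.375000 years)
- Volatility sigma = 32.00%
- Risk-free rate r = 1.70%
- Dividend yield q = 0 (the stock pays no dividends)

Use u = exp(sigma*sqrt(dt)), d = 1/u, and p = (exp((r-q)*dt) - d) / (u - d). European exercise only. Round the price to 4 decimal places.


Answer: Price = V(0,0) = 8.0618

Derivation:
dt = T/N = 0.375000
u = exp(sigma*sqrt(dt)) = 1.216477; d = 1/u = 0.822046
p = (exp((r-q)*dt) - d) / (u - d) = 0.467381
Discount per step: exp(-r*dt) = 0.993645
Stock lattice S(k, i) with i counting down-moves:
  k=0: S(0,0) = 57.4600
  k=1: S(1,0) = 69.8988; S(1,1) = 47.2348
  k=2: S(2,0) = 85.0303; S(2,1) = 57.4600; S(2,2) = 38.8291
  k=3: S(3,0) = 103.4374; S(3,1) = 69.8988; S(3,2) = 47.2348; S(3,3) = 31.9193
  k=4: S(4,0) = 125.8292; S(4,1) = 85.0303; S(4,2) = 57.4600; S(4,3) = 38.8291; S(4,4) = 26.2391
Terminal payoffs V(N, i) = max(S_T - K, 0):
  V(4,0) = 64.639243; V(4,1) = 23.840279; V(4,2) = 0.000000; V(4,3) = 0.000000; V(4,4) = 0.000000
Backward induction: V(k, i) = exp(-r*dt) * [p * V(k+1, i) + (1-p) * V(k+1, i+1)].
  V(3,0) = exp(-r*dt) * [p*64.639243 + (1-p)*23.840279] = 42.636245
  V(3,1) = exp(-r*dt) * [p*23.840279 + (1-p)*0.000000] = 11.071674
  V(3,2) = exp(-r*dt) * [p*0.000000 + (1-p)*0.000000] = 0.000000
  V(3,3) = exp(-r*dt) * [p*0.000000 + (1-p)*0.000000] = 0.000000
  V(2,0) = exp(-r*dt) * [p*42.636245 + (1-p)*11.071674] = 25.660233
  V(2,1) = exp(-r*dt) * [p*11.071674 + (1-p)*0.000000] = 5.141801
  V(2,2) = exp(-r*dt) * [p*0.000000 + (1-p)*0.000000] = 0.000000
  V(1,0) = exp(-r*dt) * [p*25.660233 + (1-p)*5.141801] = 14.638100
  V(1,1) = exp(-r*dt) * [p*5.141801 + (1-p)*0.000000] = 2.387906
  V(0,0) = exp(-r*dt) * [p*14.638100 + (1-p)*2.387906] = 8.061849


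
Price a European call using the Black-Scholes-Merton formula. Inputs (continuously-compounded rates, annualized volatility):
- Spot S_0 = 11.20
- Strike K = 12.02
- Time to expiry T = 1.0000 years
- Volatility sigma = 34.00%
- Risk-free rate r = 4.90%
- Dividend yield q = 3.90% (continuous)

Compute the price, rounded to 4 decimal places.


Answer: Price = 1.1863

Derivation:
d1 = (ln(S/K) + (r - q + 0.5*sigma^2) * T) / (sigma * sqrt(T)) = -0.00840633
d2 = d1 - sigma * sqrt(T) = -0.34840633
exp(-rT) = 0.95218113; exp(-qT) = 0.96175071
C = S_0 * exp(-qT) * N(d1) - K * exp(-rT) * N(d2)
N(d1) = 0.49664640; N(d2) = 0.36376753
C = 11.2000 * 0.96175071 * 0.49664640 - 12.0200 * 0.95218113 * 0.36376753 = 1.1863


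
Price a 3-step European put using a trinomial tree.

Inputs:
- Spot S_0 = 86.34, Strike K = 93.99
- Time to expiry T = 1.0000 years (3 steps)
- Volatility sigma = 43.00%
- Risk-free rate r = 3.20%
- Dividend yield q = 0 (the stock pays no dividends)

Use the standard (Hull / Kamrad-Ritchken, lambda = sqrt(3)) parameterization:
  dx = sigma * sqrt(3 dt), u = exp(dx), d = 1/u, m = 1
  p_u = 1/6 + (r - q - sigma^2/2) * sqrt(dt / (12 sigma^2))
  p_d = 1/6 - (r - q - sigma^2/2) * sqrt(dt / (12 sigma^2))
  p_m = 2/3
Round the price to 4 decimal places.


Answer: Price = V(0,0) = 17.3453

Derivation:
dt = T/N = 0.333333; dx = sigma*sqrt(3*dt) = 0.430000
u = exp(dx) = 1.537258; d = 1/u = 0.650509
p_u = 0.143236, p_m = 0.666667, p_d = 0.190097
Discount per step: exp(-r*dt) = 0.989390
Stock lattice S(k, j) with j the centered position index:
  k=0: S(0,+0) = 86.3400
  k=1: S(1,-1) = 56.1650; S(1,+0) = 86.3400; S(1,+1) = 132.7268
  k=2: S(2,-2) = 36.5358; S(2,-1) = 56.1650; S(2,+0) = 86.3400; S(2,+1) = 132.7268; S(2,+2) = 204.0353
  k=3: S(3,-3) = 23.7669; S(3,-2) = 36.5358; S(3,-1) = 56.1650; S(3,+0) = 86.3400; S(3,+1) = 132.7268; S(3,+2) = 204.0353; S(3,+3) = 313.6548
Terminal payoffs V(N, j) = max(K - S_T, 0):
  V(3,-3) = 70.223121; V(3,-2) = 57.454186; V(3,-1) = 37.825045; V(3,+0) = 7.650000; V(3,+1) = 0.000000; V(3,+2) = 0.000000; V(3,+3) = 0.000000
Backward induction: V(k, j) = exp(-r*dt) * [p_u * V(k+1, j+1) + p_m * V(k+1, j) + p_d * V(k+1, j-1)]
  V(2,-2) = exp(-r*dt) * [p_u*37.825045 + p_m*57.454186 + p_d*70.223121] = 56.464402
  V(2,-1) = exp(-r*dt) * [p_u*7.650000 + p_m*37.825045 + p_d*57.454186] = 36.839262
  V(2,+0) = exp(-r*dt) * [p_u*0.000000 + p_m*7.650000 + p_d*37.825045] = 12.160023
  V(2,+1) = exp(-r*dt) * [p_u*0.000000 + p_m*0.000000 + p_d*7.650000] = 1.438812
  V(2,+2) = exp(-r*dt) * [p_u*0.000000 + p_m*0.000000 + p_d*0.000000] = 0.000000
  V(1,-1) = exp(-r*dt) * [p_u*12.160023 + p_m*36.839262 + p_d*56.464402] = 36.642034
  V(1,+0) = exp(-r*dt) * [p_u*1.438812 + p_m*12.160023 + p_d*36.839262] = 15.153301
  V(1,+1) = exp(-r*dt) * [p_u*0.000000 + p_m*1.438812 + p_d*12.160023] = 3.236087
  V(0,+0) = exp(-r*dt) * [p_u*3.236087 + p_m*15.153301 + p_d*36.642034] = 17.345257


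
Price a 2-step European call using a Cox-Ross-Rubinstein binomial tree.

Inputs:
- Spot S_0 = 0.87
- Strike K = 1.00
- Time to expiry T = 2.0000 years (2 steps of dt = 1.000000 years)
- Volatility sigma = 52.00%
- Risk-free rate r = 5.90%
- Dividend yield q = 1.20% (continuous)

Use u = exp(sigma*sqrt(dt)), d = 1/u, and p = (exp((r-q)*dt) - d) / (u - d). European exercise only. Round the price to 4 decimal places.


Answer: Price = V(0,0) = 0.2260

Derivation:
dt = T/N = 1.000000
u = exp(sigma*sqrt(dt)) = 1.682028; d = 1/u = 0.594521
p = (exp((r-q)*dt) - d) / (u - d) = 0.417102
Discount per step: exp(-r*dt) = 0.942707
Stock lattice S(k, i) with i counting down-moves:
  k=0: S(0,0) = 0.8700
  k=1: S(1,0) = 1.4634; S(1,1) = 0.5172
  k=2: S(2,0) = 2.4614; S(2,1) = 0.8700; S(2,2) = 0.3075
Terminal payoffs V(N, i) = max(S_T - K, 0):
  V(2,0) = 1.461419; V(2,1) = 0.000000; V(2,2) = 0.000000
Backward induction: V(k, i) = exp(-r*dt) * [p * V(k+1, i) + (1-p) * V(k+1, i+1)].
  V(1,0) = exp(-r*dt) * [p*1.461419 + (1-p)*0.000000] = 0.574637
  V(1,1) = exp(-r*dt) * [p*0.000000 + (1-p)*0.000000] = 0.000000
  V(0,0) = exp(-r*dt) * [p*0.574637 + (1-p)*0.000000] = 0.225950


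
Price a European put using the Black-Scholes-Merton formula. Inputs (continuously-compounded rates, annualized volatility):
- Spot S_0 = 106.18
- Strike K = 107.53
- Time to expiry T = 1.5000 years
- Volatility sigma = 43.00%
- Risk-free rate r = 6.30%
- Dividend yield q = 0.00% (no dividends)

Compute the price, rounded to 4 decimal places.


d1 = (ln(S/K) + (r - q + 0.5*sigma^2) * T) / (sigma * sqrt(T)) = 0.41876949
d2 = d1 - sigma * sqrt(T) = -0.10787080
exp(-rT) = 0.90982773; exp(-qT) = 1.00000000
P = K * exp(-rT) * N(-d2) - S_0 * exp(-qT) * N(-d1)
N(-d1) = 0.33769230; N(-d2) = 0.54295091
P = 107.5300 * 0.90982773 * 0.54295091 - 106.1800 * 1.00000000 * 0.33769230 = 17.2628

Answer: Price = 17.2628


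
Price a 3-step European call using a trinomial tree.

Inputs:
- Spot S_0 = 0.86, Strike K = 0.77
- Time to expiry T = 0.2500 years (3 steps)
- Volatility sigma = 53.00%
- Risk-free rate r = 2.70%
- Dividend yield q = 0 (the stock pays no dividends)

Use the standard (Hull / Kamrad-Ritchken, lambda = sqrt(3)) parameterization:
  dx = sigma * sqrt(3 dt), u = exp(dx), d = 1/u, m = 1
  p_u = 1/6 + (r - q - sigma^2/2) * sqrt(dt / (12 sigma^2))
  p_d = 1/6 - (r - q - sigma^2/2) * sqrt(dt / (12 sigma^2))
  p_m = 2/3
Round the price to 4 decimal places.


Answer: Price = V(0,0) = 0.1439

Derivation:
dt = T/N = 0.083333; dx = sigma*sqrt(3*dt) = 0.265000
u = exp(dx) = 1.303431; d = 1/u = 0.767206
p_u = 0.148829, p_m = 0.666667, p_d = 0.184505
Discount per step: exp(-r*dt) = 0.997753
Stock lattice S(k, j) with j the centered position index:
  k=0: S(0,+0) = 0.8600
  k=1: S(1,-1) = 0.6598; S(1,+0) = 0.8600; S(1,+1) = 1.1210
  k=2: S(2,-2) = 0.5062; S(2,-1) = 0.6598; S(2,+0) = 0.8600; S(2,+1) = 1.1210; S(2,+2) = 1.4611
  k=3: S(3,-3) = 0.3884; S(3,-2) = 0.5062; S(3,-1) = 0.6598; S(3,+0) = 0.8600; S(3,+1) = 1.1210; S(3,+2) = 1.4611; S(3,+3) = 1.9044
Terminal payoffs V(N, j) = max(S_T - K, 0):
  V(3,-3) = 0.000000; V(3,-2) = 0.000000; V(3,-1) = 0.000000; V(3,+0) = 0.090000; V(3,+1) = 0.350951; V(3,+2) = 0.691082; V(3,+3) = 1.134419
Backward induction: V(k, j) = exp(-r*dt) * [p_u * V(k+1, j+1) + p_m * V(k+1, j) + p_d * V(k+1, j-1)]
  V(2,-2) = exp(-r*dt) * [p_u*0.000000 + p_m*0.000000 + p_d*0.000000] = 0.000000
  V(2,-1) = exp(-r*dt) * [p_u*0.090000 + p_m*0.000000 + p_d*0.000000] = 0.013364
  V(2,+0) = exp(-r*dt) * [p_u*0.350951 + p_m*0.090000 + p_d*0.000000] = 0.111979
  V(2,+1) = exp(-r*dt) * [p_u*0.691082 + p_m*0.350951 + p_d*0.090000] = 0.352631
  V(2,+2) = exp(-r*dt) * [p_u*1.134419 + p_m*0.691082 + p_d*0.350951] = 0.692747
  V(1,-1) = exp(-r*dt) * [p_u*0.111979 + p_m*0.013364 + p_d*0.000000] = 0.025518
  V(1,+0) = exp(-r*dt) * [p_u*0.352631 + p_m*0.111979 + p_d*0.013364] = 0.129309
  V(1,+1) = exp(-r*dt) * [p_u*0.692747 + p_m*0.352631 + p_d*0.111979] = 0.358042
  V(0,+0) = exp(-r*dt) * [p_u*0.358042 + p_m*0.129309 + p_d*0.025518] = 0.143877


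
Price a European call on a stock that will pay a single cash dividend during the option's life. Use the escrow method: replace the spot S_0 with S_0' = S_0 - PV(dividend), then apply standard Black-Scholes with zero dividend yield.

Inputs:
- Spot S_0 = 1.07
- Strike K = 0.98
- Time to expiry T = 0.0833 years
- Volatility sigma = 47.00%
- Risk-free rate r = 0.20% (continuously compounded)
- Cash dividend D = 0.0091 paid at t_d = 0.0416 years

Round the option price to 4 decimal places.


Answer: Price = 0.1049

Derivation:
PV(D) = D * exp(-r * t_d) = 0.0091 * 0.99991680 = 0.00909924
S_0' = S_0 - PV(D) = 1.0700 - 0.00909924 = 1.06090076
d1 = (ln(S_0'/K) + (r + sigma^2/2)*T) / (sigma*sqrt(T)) = 0.65380019
d2 = d1 - sigma*sqrt(T) = 0.51815002
exp(-rT) = 0.99983341
N(d1) = 0.74337973; N(d2) = 0.69782320
C = S_0' * N(d1) - K * exp(-rT) * N(d2) = 1.06090076 * 0.74337973 - 0.9800 * 0.99983341 * 0.69782320 = 0.1049


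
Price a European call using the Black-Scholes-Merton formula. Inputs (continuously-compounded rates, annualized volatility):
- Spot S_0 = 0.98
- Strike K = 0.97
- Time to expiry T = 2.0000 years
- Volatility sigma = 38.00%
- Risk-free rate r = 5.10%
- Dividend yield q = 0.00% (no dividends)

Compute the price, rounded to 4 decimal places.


Answer: Price = 0.2528

Derivation:
d1 = (ln(S/K) + (r - q + 0.5*sigma^2) * T) / (sigma * sqrt(T)) = 0.47758829
d2 = d1 - sigma * sqrt(T) = -0.05981286
exp(-rT) = 0.90302955; exp(-qT) = 1.00000000
C = S_0 * exp(-qT) * N(d1) - K * exp(-rT) * N(d2)
N(d1) = 0.68352837; N(d2) = 0.47615234
C = 0.9800 * 1.00000000 * 0.68352837 - 0.9700 * 0.90302955 * 0.47615234 = 0.2528


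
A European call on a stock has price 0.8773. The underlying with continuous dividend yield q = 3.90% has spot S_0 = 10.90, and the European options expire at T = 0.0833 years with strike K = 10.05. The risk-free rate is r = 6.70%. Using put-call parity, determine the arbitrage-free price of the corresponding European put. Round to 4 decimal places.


Put-call parity: C - P = S_0 * exp(-qT) - K * exp(-rT).
S_0 * exp(-qT) = 10.9000 * 0.99675657 = 10.86464663
K * exp(-rT) = 10.0500 * 0.99443445 = 9.99406618
P = C - S*exp(-qT) + K*exp(-rT)
P = 0.8773 - 10.86464663 + 9.99406618 = 0.0067

Answer: Put price = 0.0067


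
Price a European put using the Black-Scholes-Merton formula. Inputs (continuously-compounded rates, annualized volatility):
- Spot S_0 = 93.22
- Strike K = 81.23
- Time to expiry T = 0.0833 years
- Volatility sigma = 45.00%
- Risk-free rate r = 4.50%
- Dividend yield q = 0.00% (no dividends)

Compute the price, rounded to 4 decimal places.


d1 = (ln(S/K) + (r - q + 0.5*sigma^2) * T) / (sigma * sqrt(T)) = 1.15385576
d2 = d1 - sigma * sqrt(T) = 1.02397793
exp(-rT) = 0.99625852; exp(-qT) = 1.00000000
P = K * exp(-rT) * N(-d2) - S_0 * exp(-qT) * N(-d1)
N(-d1) = 0.12427965; N(-d2) = 0.15292285
P = 81.2300 * 0.99625852 * 0.15292285 - 93.2200 * 1.00000000 * 0.12427965 = 0.7901

Answer: Price = 0.7901


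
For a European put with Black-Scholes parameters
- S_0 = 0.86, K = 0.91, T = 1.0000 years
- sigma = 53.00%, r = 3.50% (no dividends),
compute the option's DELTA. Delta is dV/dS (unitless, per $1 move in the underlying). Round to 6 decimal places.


d1 = 0.2244109240; d2 = -0.3055890760
phi(d1) = 0.3890222790; exp(-qT) = 1.0000000000; exp(-rT) = 0.9656054163
N(-d1) = 0.4112187856
Delta = -exp(-qT) * N(-d1) = -1.0000000000 * 0.4112187856 = -0.411219

Answer: Delta = -0.411219


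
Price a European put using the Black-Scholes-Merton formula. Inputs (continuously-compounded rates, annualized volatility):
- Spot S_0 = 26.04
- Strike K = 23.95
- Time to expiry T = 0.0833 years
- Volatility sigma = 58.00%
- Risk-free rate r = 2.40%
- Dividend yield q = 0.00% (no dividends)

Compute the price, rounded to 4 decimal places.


Answer: Price = 0.8096

Derivation:
d1 = (ln(S/K) + (r - q + 0.5*sigma^2) * T) / (sigma * sqrt(T)) = 0.59544141
d2 = d1 - sigma * sqrt(T) = 0.42804332
exp(-rT) = 0.99800280; exp(-qT) = 1.00000000
P = K * exp(-rT) * N(-d2) - S_0 * exp(-qT) * N(-d1)
N(-d1) = 0.27577423; N(-d2) = 0.33430979
P = 23.9500 * 0.99800280 * 0.33430979 - 26.0400 * 1.00000000 * 0.27577423 = 0.8096


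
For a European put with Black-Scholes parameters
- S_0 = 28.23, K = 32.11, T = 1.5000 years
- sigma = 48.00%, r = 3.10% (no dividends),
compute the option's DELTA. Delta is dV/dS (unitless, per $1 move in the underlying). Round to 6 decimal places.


Answer: Delta = -0.438815

Derivation:
d1 = 0.1539737926; d2 = -0.4339037456
phi(d1) = 0.3942411514; exp(-qT) = 1.0000000000; exp(-rT) = 0.9545645606
N(-d1) = 0.4388151998
Delta = -exp(-qT) * N(-d1) = -1.0000000000 * 0.4388151998 = -0.438815


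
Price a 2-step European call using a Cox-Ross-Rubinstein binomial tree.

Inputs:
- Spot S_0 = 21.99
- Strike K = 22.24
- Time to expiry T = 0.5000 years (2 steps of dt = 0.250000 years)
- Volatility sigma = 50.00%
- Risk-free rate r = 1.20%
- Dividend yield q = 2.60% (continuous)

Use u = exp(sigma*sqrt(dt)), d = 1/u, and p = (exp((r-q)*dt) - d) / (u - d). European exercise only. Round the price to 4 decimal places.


dt = T/N = 0.250000
u = exp(sigma*sqrt(dt)) = 1.284025; d = 1/u = 0.778801
p = (exp((r-q)*dt) - d) / (u - d) = 0.430908
Discount per step: exp(-r*dt) = 0.997004
Stock lattice S(k, i) with i counting down-moves:
  k=0: S(0,0) = 21.9900
  k=1: S(1,0) = 28.2357; S(1,1) = 17.1258
  k=2: S(2,0) = 36.2554; S(2,1) = 21.9900; S(2,2) = 13.3376
Terminal payoffs V(N, i) = max(S_T - K, 0):
  V(2,0) = 14.015381; V(2,1) = 0.000000; V(2,2) = 0.000000
Backward induction: V(k, i) = exp(-r*dt) * [p * V(k+1, i) + (1-p) * V(k+1, i+1)].
  V(1,0) = exp(-r*dt) * [p*14.015381 + (1-p)*0.000000] = 6.021249
  V(1,1) = exp(-r*dt) * [p*0.000000 + (1-p)*0.000000] = 0.000000
  V(0,0) = exp(-r*dt) * [p*6.021249 + (1-p)*0.000000] = 2.586832

Answer: Price = V(0,0) = 2.5868


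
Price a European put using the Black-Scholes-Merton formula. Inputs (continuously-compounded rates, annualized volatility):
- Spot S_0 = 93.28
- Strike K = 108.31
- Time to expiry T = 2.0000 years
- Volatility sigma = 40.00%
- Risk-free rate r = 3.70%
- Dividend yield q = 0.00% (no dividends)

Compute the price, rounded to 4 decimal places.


d1 = (ln(S/K) + (r - q + 0.5*sigma^2) * T) / (sigma * sqrt(T)) = 0.14956764
d2 = d1 - sigma * sqrt(T) = -0.41611778
exp(-rT) = 0.92867169; exp(-qT) = 1.00000000
P = K * exp(-rT) * N(-d2) - S_0 * exp(-qT) * N(-d1)
N(-d1) = 0.44055287; N(-d2) = 0.66133809
P = 108.3100 * 0.92867169 * 0.66133809 - 93.2800 * 1.00000000 * 0.44055287 = 25.4255

Answer: Price = 25.4255


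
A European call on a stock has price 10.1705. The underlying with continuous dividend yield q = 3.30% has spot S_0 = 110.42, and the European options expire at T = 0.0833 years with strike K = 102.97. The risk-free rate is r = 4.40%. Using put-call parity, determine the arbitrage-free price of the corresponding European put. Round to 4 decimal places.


Put-call parity: C - P = S_0 * exp(-qT) - K * exp(-rT).
S_0 * exp(-qT) = 110.4200 * 0.99725487 = 110.11688327
K * exp(-rT) = 102.9700 * 0.99634151 = 102.59328515
P = C - S*exp(-qT) + K*exp(-rT)
P = 10.1705 - 110.11688327 + 102.59328515 = 2.6469

Answer: Put price = 2.6469


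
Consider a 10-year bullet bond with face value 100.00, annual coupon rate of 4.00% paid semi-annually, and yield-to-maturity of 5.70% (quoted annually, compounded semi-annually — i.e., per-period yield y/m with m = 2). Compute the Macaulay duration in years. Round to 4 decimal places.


Answer: Macaulay duration = 8.1952 years

Derivation:
Coupon per period c = face * coupon_rate / m = 2.000000
Periods per year m = 2; per-period yield y/m = 0.028500
Number of cashflows N = 20
Cashflows (t years, CF_t, discount factor 1/(1+y/m)^(m*t), PV):
  t = 0.5000: CF_t = 2.000000, DF = 0.972290, PV = 1.944579
  t = 1.0000: CF_t = 2.000000, DF = 0.945347, PV = 1.890695
  t = 1.5000: CF_t = 2.000000, DF = 0.919152, PV = 1.838303
  t = 2.0000: CF_t = 2.000000, DF = 0.893682, PV = 1.787363
  t = 2.5000: CF_t = 2.000000, DF = 0.868917, PV = 1.737835
  t = 3.0000: CF_t = 2.000000, DF = 0.844840, PV = 1.689679
  t = 3.5000: CF_t = 2.000000, DF = 0.821429, PV = 1.642858
  t = 4.0000: CF_t = 2.000000, DF = 0.798667, PV = 1.597334
  t = 4.5000: CF_t = 2.000000, DF = 0.776536, PV = 1.553071
  t = 5.0000: CF_t = 2.000000, DF = 0.755018, PV = 1.510035
  t = 5.5000: CF_t = 2.000000, DF = 0.734096, PV = 1.468192
  t = 6.0000: CF_t = 2.000000, DF = 0.713754, PV = 1.427508
  t = 6.5000: CF_t = 2.000000, DF = 0.693976, PV = 1.387951
  t = 7.0000: CF_t = 2.000000, DF = 0.674745, PV = 1.349491
  t = 7.5000: CF_t = 2.000000, DF = 0.656048, PV = 1.312096
  t = 8.0000: CF_t = 2.000000, DF = 0.637869, PV = 1.275737
  t = 8.5000: CF_t = 2.000000, DF = 0.620193, PV = 1.240386
  t = 9.0000: CF_t = 2.000000, DF = 0.603007, PV = 1.206015
  t = 9.5000: CF_t = 2.000000, DF = 0.586298, PV = 1.172596
  t = 10.0000: CF_t = 102.000000, DF = 0.570051, PV = 58.145251
Price P = sum_t PV_t = 87.176974
Macaulay numerator sum_t t * PV_t:
  t * PV_t at t = 0.5000: 0.972290
  t * PV_t at t = 1.0000: 1.890695
  t * PV_t at t = 1.5000: 2.757455
  t * PV_t at t = 2.0000: 3.574726
  t * PV_t at t = 2.5000: 4.344587
  t * PV_t at t = 3.0000: 5.069037
  t * PV_t at t = 3.5000: 5.750002
  t * PV_t at t = 4.0000: 6.389334
  t * PV_t at t = 4.5000: 6.988820
  t * PV_t at t = 5.0000: 7.550175
  t * PV_t at t = 5.5000: 8.075054
  t * PV_t at t = 6.0000: 8.565046
  t * PV_t at t = 6.5000: 9.021682
  t * PV_t at t = 7.0000: 9.446434
  t * PV_t at t = 7.5000: 9.840719
  t * PV_t at t = 8.0000: 10.205899
  t * PV_t at t = 8.5000: 10.543284
  t * PV_t at t = 9.0000: 10.854134
  t * PV_t at t = 9.5000: 11.139661
  t * PV_t at t = 10.0000: 581.452512
Macaulay duration D = (sum_t t * PV_t) / P = 714.431544 / 87.176974 = 8.195186


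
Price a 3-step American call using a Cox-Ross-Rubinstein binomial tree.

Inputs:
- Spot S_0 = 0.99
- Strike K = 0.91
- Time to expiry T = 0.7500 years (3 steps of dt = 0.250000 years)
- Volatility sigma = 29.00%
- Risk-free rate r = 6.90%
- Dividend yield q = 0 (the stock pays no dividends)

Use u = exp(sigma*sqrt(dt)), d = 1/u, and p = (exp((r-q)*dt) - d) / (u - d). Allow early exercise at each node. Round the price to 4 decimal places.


Answer: Price = V(0,0) = 0.1717

Derivation:
dt = T/N = 0.250000
u = exp(sigma*sqrt(dt)) = 1.156040; d = 1/u = 0.865022
p = (exp((r-q)*dt) - d) / (u - d) = 0.523602
Discount per step: exp(-r*dt) = 0.982898
Stock lattice S(k, i) with i counting down-moves:
  k=0: S(0,0) = 0.9900
  k=1: S(1,0) = 1.1445; S(1,1) = 0.8564
  k=2: S(2,0) = 1.3231; S(2,1) = 0.9900; S(2,2) = 0.7408
  k=3: S(3,0) = 1.5295; S(3,1) = 1.1445; S(3,2) = 0.8564; S(3,3) = 0.6408
Terminal payoffs V(N, i) = max(S_T - K, 0):
  V(3,0) = 0.619513; V(3,1) = 0.234479; V(3,2) = 0.000000; V(3,3) = 0.000000
Backward induction: V(k, i) = exp(-r*dt) * [p * V(k+1, i) + (1-p) * V(k+1, i+1)]; then take max(V_cont, immediate exercise) for American.
  V(2,0) = exp(-r*dt) * [p*0.619513 + (1-p)*0.234479] = 0.428626; exercise = 0.413063; V(2,0) = max -> 0.428626
  V(2,1) = exp(-r*dt) * [p*0.234479 + (1-p)*0.000000] = 0.120674; exercise = 0.080000; V(2,1) = max -> 0.120674
  V(2,2) = exp(-r*dt) * [p*0.000000 + (1-p)*0.000000] = 0.000000; exercise = 0.000000; V(2,2) = max -> 0.000000
  V(1,0) = exp(-r*dt) * [p*0.428626 + (1-p)*0.120674] = 0.277097; exercise = 0.234479; V(1,0) = max -> 0.277097
  V(1,1) = exp(-r*dt) * [p*0.120674 + (1-p)*0.000000] = 0.062105; exercise = 0.000000; V(1,1) = max -> 0.062105
  V(0,0) = exp(-r*dt) * [p*0.277097 + (1-p)*0.062105] = 0.171688; exercise = 0.080000; V(0,0) = max -> 0.171688


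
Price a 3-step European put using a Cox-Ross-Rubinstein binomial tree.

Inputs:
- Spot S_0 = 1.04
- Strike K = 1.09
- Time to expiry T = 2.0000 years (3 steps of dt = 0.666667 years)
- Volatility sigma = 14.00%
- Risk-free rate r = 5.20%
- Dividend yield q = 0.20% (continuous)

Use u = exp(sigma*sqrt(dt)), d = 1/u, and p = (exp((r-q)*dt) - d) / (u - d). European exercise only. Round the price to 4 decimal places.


Answer: Price = V(0,0) = 0.0569

Derivation:
dt = T/N = 0.666667
u = exp(sigma*sqrt(dt)) = 1.121099; d = 1/u = 0.891982
p = (exp((r-q)*dt) - d) / (u - d) = 0.619392
Discount per step: exp(-r*dt) = 0.965927
Stock lattice S(k, i) with i counting down-moves:
  k=0: S(0,0) = 1.0400
  k=1: S(1,0) = 1.1659; S(1,1) = 0.9277
  k=2: S(2,0) = 1.3071; S(2,1) = 1.0400; S(2,2) = 0.8275
  k=3: S(3,0) = 1.4654; S(3,1) = 1.1659; S(3,2) = 0.9277; S(3,3) = 0.7381
Terminal payoffs V(N, i) = max(K - S_T, 0):
  V(3,0) = 0.000000; V(3,1) = 0.000000; V(3,2) = 0.162339; V(3,3) = 0.351924
Backward induction: V(k, i) = exp(-r*dt) * [p * V(k+1, i) + (1-p) * V(k+1, i+1)].
  V(2,0) = exp(-r*dt) * [p*0.000000 + (1-p)*0.000000] = 0.000000
  V(2,1) = exp(-r*dt) * [p*0.000000 + (1-p)*0.162339] = 0.059682
  V(2,2) = exp(-r*dt) * [p*0.162339 + (1-p)*0.351924] = 0.226506
  V(1,0) = exp(-r*dt) * [p*0.000000 + (1-p)*0.059682] = 0.021942
  V(1,1) = exp(-r*dt) * [p*0.059682 + (1-p)*0.226506] = 0.118980
  V(0,0) = exp(-r*dt) * [p*0.021942 + (1-p)*0.118980] = 0.056869
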